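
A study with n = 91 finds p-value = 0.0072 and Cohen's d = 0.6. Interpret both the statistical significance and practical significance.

Statistically significant (p = 0.0072 < 0.05). Cohen's d = 0.6 indicates a medium effect size. Both statistical and practical significance should be considered.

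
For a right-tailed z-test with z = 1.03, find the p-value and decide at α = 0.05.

p = P(Z > 1.03) = 1 - Φ(1.03) ≈ 0.1515. Since p ≥ 0.05, fail to reject H₀ (not significant) at α = 0.05.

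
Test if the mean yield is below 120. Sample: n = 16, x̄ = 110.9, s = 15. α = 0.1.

t = (110.9 - 120)/(15/√16) = -2.427, df = 15. Critical t = -1.341. Reject H₀.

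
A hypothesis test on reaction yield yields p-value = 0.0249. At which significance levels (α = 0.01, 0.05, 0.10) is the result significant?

p = 0.0249. Significant at: α = 0.05, 0.1.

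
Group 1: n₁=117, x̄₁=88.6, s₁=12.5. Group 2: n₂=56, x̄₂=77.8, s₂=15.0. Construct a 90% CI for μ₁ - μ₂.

Difference = 10.8. SE = √(12.5²/117 + 15.0²/56) = 2.314. CI = (6.99, 14.61)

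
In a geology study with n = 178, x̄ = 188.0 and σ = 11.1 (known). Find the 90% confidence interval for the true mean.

CI = x̄ ± z*(σ/√n) = 188.0 ± 1.645(11.1/√178) = 188.0 ± 1.37 = (186.63, 189.37)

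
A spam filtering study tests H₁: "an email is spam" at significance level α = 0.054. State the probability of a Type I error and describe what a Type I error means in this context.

P(Type I error) = α = 0.054. A Type I error is rejecting H₀ when H₀ is actually true (false positive) — here, concluding that an email is spam when in fact this is not the case. Consequence: a legitimate email is sent to the spam folder and the user misses it.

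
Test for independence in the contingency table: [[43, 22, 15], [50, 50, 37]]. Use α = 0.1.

χ² = 6.177. df = 2, critical = 4.605. Reject H₀. Variables are dependent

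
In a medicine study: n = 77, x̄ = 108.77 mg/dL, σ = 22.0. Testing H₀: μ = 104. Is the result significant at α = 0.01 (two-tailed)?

z = (108.77 - 104)/(22.0/√77) = 1.903. Since |z| ≤ 2.576, not significant at α = 0.01.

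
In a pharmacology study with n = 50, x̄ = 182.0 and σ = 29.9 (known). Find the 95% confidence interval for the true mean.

CI = x̄ ± z*(σ/√n) = 182.0 ± 1.96(29.9/√50) = 182.0 ± 8.29 = (173.71, 190.29)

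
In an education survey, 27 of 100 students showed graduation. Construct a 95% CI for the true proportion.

p̂ = 0.27. CI = p̂ ± z*√(p̂(1-p̂)/n) = (0.183, 0.357)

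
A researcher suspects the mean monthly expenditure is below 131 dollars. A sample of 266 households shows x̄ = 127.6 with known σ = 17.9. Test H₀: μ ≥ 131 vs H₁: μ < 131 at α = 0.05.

z = -3.098. Critical value: -1.645. Reject H₀.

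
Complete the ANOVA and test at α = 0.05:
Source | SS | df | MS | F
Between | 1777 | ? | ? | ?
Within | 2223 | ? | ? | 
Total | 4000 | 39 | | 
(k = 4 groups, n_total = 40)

df_between = 3, df_within = 36. MS_between = 592.33, MS_within = 61.75. F = 9.592, F_crit ≈ 2.866. Reject H₀.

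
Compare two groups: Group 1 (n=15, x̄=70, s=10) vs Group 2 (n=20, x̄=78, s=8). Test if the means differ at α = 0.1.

Pooled sp = 8.9. t = -2.631, df = 33. Critical t = ±1.692. Reject H₀.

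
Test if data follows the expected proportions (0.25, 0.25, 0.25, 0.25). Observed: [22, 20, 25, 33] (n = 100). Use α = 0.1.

Expected: [25.0, 25.0, 25.0, 25.0]. χ² = 3.92. df = 3, critical = 6.251. Fail to reject H₀.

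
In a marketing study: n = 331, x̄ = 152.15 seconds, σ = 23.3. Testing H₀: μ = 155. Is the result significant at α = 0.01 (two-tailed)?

z = (152.15 - 155)/(23.3/√331) = -2.225. Since |z| ≤ 2.576, not significant at α = 0.01.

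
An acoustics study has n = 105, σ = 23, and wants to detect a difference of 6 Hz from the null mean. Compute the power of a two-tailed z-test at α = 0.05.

SE = σ/√n = 23/√105 = 2.245. Non-centrality λ = d/SE = 6/2.245 = 2.673. Power ≈ Φ(λ - z_{α/2}) = Φ(2.673 - 1.96) = Φ(0.713) = 0.762.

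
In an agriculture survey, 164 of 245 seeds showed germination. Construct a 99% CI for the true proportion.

p̂ = 0.669. CI = p̂ ± z*√(p̂(1-p̂)/n) = (0.592, 0.747)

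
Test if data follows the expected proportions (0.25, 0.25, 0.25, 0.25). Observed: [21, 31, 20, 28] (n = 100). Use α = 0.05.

Expected: [25.0, 25.0, 25.0, 25.0]. χ² = 3.44. df = 3, critical = 7.815. Fail to reject H₀.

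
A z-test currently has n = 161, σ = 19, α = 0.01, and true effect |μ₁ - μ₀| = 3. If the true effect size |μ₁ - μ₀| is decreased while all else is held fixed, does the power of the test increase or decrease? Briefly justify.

Power decreases: a smaller true effect decreases the non-centrality λ = |μ₁ - μ₀|/(σ/√n).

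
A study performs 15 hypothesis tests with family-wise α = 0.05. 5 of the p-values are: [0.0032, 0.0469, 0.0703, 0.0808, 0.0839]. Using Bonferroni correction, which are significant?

Bonferroni α = 0.05/15 = 0.00333. Significant p-values: [0.0032]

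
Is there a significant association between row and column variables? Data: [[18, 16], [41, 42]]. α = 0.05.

χ² = 0.121. df = 1, critical = 3.841. Fail to reject H₀. No evidence of dependence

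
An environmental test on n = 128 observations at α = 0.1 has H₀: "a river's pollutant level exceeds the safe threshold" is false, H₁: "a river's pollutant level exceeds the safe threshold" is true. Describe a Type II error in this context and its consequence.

Type II error: failing to reject H₀ when it is false — concluding that a river's pollutant level exceeds the safe threshold is not supported when in fact it is. Consequence: allowing unsafe pollution to continue.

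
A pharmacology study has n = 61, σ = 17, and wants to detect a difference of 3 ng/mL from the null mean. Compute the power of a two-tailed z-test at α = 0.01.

SE = σ/√n = 17/√61 = 2.177. Non-centrality λ = d/SE = 3/2.177 = 1.378. Power ≈ Φ(λ - z_{α/2}) = Φ(1.378 - 2.576) = Φ(-1.198) = 0.116.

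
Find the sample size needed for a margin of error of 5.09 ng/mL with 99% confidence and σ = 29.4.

n = (z*σ/E)² = (2.576×29.4/5.09)² = 221.4 → n = 222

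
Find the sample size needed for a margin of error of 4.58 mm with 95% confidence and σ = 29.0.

n = (z*σ/E)² = (1.96×29.0/4.58)² = 154.02 → n = 155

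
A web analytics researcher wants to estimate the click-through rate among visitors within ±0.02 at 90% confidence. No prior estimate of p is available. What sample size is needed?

Conservative approach: use p = 0.5 (maximizes p(1-p) = 0.25). n = z²(0.25)/E² = 1.645²×0.25/0.02² = 1691.3 → n = 1692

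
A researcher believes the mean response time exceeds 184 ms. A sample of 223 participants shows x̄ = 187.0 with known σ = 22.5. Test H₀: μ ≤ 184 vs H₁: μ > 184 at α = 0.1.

z = 1.991. Critical value: 1.28. Reject H₀.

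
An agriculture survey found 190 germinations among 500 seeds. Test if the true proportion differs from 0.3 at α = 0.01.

p̂ = 0.38, p₀ = 0.3. z = (p̂ - p₀)/√(p₀(1-p₀)/n) = 3.904. Critical: ±2.576. Reject H₀.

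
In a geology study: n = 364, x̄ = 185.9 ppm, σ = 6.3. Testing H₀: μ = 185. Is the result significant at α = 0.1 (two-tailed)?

z = (185.9 - 185)/(6.3/√364) = 2.726. Since |z| > 1.645, significant at α = 0.1.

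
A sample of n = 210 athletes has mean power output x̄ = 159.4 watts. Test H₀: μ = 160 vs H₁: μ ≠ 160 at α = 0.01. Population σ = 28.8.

z = (x̄ - μ₀)/(σ/√n) = (159.4 - 160)/(28.8/√210) = -0.302. Critical value: ±2.576. Since |-0.302| ≤ 2.576, Fail to reject H₀.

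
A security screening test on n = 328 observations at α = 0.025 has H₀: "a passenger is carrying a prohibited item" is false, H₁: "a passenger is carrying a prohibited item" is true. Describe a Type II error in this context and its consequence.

Type II error: failing to reject H₀ when it is false — concluding that a passenger is carrying a prohibited item is not supported when in fact it is. Consequence: letting a prohibited item through — security breach.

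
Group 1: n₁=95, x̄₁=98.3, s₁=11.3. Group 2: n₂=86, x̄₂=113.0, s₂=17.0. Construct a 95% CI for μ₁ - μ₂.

Difference = -14.7. SE = √(11.3²/95 + 17.0²/86) = 2.169. CI = (-18.95, -10.45)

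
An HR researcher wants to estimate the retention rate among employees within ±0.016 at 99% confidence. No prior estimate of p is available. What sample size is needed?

Conservative approach: use p = 0.5 (maximizes p(1-p) = 0.25). n = z²(0.25)/E² = 2.576²×0.25/0.016² = 6480.3 → n = 6481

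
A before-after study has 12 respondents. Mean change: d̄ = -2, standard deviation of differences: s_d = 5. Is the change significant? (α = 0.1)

t = d̄/(s_d/√n) = -2/(5/√12) = -1.386. df = 11, critical t = ±1.796. Fail to reject H₀.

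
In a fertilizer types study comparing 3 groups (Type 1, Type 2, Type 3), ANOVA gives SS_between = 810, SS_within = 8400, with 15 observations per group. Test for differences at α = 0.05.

df_between = 2, df_within = 42. F = MS_between/MS_within = 405.0/200.0 = 2.025. F_crit ≈ 3.22. Fail to reject H₀.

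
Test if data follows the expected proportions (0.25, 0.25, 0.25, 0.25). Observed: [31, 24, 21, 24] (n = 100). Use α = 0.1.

Expected: [25.0, 25.0, 25.0, 25.0]. χ² = 2.16. df = 3, critical = 6.251. Fail to reject H₀.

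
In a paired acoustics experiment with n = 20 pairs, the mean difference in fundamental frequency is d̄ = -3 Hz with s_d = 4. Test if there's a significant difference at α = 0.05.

t = d̄/(s_d/√n) = -3/(4/√20) = -3.354. df = 19, critical t = ±2.093. Reject H₀.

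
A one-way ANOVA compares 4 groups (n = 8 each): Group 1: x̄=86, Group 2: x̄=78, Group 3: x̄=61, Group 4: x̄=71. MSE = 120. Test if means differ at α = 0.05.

Grand mean = 74.0. SS_between = 2704.0, MS_between = 901.33. F = 7.511, F_crit ≈ 2.947. Reject H₀.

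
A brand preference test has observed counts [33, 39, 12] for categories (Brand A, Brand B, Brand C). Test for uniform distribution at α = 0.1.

Expected = 28 each. χ² = Σ(O-E)²/E = 14.357. df = 2, critical value = 4.605. Reject H₀.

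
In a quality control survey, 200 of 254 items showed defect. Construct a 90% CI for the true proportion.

p̂ = 0.787. CI = p̂ ± z*√(p̂(1-p̂)/n) = (0.745, 0.83)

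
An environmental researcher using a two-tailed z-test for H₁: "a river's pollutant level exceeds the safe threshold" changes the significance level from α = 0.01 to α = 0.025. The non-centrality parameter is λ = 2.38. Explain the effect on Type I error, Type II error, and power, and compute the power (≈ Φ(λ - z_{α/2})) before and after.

Increasing α from 0.01 to 0.025:
• Type I error rate increases (α is the Type I rate by definition).
• Critical value moves from z_{α/2} = 2.576 to 2.241, so power = Φ(λ - z_{α/2}) goes from Φ(2.38 - 2.576) = 0.422 to Φ(2.38 - 2.241) = 0.555.
• Type II error rate β = 1 - power therefore decreases (0.578 → 0.445).
Appropriate when false negatives are costly — here, allowing unsafe pollution to continue.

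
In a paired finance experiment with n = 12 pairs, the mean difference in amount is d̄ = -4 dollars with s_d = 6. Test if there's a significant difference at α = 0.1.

t = d̄/(s_d/√n) = -4/(6/√12) = -2.309. df = 11, critical t = ±1.796. Reject H₀.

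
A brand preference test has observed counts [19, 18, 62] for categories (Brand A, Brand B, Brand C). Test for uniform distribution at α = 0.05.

Expected = 33 each. χ² = Σ(O-E)²/E = 38.242. df = 2, critical value = 5.991. Reject H₀.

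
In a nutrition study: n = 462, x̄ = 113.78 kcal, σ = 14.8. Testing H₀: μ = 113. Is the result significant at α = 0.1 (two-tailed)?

z = (113.78 - 113)/(14.8/√462) = 1.133. Since |z| ≤ 1.645, not significant at α = 0.1.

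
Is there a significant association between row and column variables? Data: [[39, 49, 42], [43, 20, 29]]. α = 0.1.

χ² = 8.509. df = 2, critical = 4.605. Reject H₀. Variables are dependent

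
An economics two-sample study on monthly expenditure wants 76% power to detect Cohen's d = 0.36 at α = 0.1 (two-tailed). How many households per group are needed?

z_{α/2} = 1.645, z_β = Φ⁻¹(0.76) = 0.706. For small effect (d = 0.36): n per group = 2(z_{α/2} + z_β)²/d² = 2(1.645 + 0.706)²/0.36² = 85.3 → 86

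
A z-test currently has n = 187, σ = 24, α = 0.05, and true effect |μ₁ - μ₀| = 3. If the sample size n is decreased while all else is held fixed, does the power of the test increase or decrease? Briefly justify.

Power decreases: a smaller n inflates the standard error σ/√n, pulling the sampling distribution under H₁ back toward the critical value.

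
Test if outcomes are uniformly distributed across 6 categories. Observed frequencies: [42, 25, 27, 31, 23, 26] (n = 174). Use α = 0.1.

Expected = 29 each. χ² = Σ(O-E)²/E = 8.207. df = 5, critical value = 9.236. Fail to reject H₀.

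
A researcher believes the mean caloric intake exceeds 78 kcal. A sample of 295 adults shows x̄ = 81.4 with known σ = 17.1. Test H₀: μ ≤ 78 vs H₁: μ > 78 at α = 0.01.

z = 3.415. Critical value: 2.33. Reject H₀.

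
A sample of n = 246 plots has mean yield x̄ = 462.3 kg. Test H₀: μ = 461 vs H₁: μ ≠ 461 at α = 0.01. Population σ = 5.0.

z = (x̄ - μ₀)/(σ/√n) = (462.3 - 461)/(5.0/√246) = 4.078. Critical value: ±2.576. Since |4.078| > 2.576, Reject H₀.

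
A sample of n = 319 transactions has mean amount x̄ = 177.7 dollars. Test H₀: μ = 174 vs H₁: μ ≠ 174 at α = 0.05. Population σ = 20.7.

z = (x̄ - μ₀)/(σ/√n) = (177.7 - 174)/(20.7/√319) = 3.192. Critical value: ±1.96. Since |3.192| > 1.96, Reject H₀.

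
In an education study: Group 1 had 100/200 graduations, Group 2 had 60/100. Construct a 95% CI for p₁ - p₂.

p̂₁ = 0.5, p̂₂ = 0.6. Difference = -0.1. CI = (-0.218, 0.018)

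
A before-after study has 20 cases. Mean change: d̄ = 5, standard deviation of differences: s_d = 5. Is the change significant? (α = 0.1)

t = d̄/(s_d/√n) = 5/(5/√20) = 4.472. df = 19, critical t = ±1.729. Reject H₀.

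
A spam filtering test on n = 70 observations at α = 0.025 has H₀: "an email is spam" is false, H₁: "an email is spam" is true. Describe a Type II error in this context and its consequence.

Type II error: failing to reject H₀ when it is false — concluding that an email is spam is not supported when in fact it is. Consequence: a spam email lands in the inbox.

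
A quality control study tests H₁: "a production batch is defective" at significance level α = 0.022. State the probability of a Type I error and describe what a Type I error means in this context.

P(Type I error) = α = 0.022. A Type I error is rejecting H₀ when H₀ is actually true (false positive) — here, concluding that a production batch is defective when in fact this is not the case. Consequence: scrapping a good batch — wasted material and cost for no reason.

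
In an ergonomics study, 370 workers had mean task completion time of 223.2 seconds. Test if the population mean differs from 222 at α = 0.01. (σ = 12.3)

z = (x̄ - μ₀)/(σ/√n) = (223.2 - 222)/(12.3/√370) = 1.877. Critical value: ±2.576. Since |1.877| ≤ 2.576, Fail to reject H₀.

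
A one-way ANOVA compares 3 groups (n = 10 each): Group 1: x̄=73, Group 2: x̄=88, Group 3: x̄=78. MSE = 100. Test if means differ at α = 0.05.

Grand mean = 79.67. SS_between = 1166.67, MS_between = 583.33. F = 5.833, F_crit ≈ 3.354. Reject H₀.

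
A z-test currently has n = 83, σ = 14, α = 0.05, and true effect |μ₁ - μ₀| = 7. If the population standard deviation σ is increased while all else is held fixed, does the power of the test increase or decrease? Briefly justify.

Power decreases: a larger σ inflates the standard error σ/√n, pulling the sampling distribution under H₁ back toward the critical value.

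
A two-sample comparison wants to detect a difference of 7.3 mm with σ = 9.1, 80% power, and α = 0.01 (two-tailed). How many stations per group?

n per group = 2(z_α/2 + z_β)²σ²/d² = 2×(2.576 + 0.84)²×9.1²/7.3² = 36.3 → n = 37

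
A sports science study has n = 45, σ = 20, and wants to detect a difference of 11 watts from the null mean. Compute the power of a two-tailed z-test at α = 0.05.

SE = σ/√n = 20/√45 = 2.981. Non-centrality λ = d/SE = 11/2.981 = 3.69. Power ≈ Φ(λ - z_{α/2}) = Φ(3.69 - 1.96) = Φ(1.73) = 0.958.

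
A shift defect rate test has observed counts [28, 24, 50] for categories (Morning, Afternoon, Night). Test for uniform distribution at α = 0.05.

Expected = 34 each. χ² = Σ(O-E)²/E = 11.529. df = 2, critical value = 5.991. Reject H₀.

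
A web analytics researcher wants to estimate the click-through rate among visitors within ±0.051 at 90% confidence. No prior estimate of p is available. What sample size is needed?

Conservative approach: use p = 0.5 (maximizes p(1-p) = 0.25). n = z²(0.25)/E² = 1.645²×0.25/0.051² = 260.1 → n = 261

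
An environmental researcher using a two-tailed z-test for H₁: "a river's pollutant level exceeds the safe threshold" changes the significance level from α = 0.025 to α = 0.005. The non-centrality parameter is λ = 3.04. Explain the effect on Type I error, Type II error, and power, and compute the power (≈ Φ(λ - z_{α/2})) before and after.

Decreasing α from 0.025 to 0.005:
• Type I error rate decreases (α is the Type I rate by definition).
• Critical value moves from z_{α/2} = 2.241 to 2.807, so power = Φ(λ - z_{α/2}) goes from Φ(3.04 - 2.241) = 0.788 to Φ(3.04 - 2.807) = 0.592.
• Type II error rate β = 1 - power therefore increases (0.212 → 0.408).
Appropriate when false positives are costly — here, shutting down a compliant factory unnecessarily.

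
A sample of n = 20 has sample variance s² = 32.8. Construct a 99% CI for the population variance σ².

df = 19. χ²_{0.005} = 38.582, χ²_{0.995} = 6.844. CI for σ² = ((n-1)s²/χ²_{α/2}, (n-1)s²/χ²_{1-α/2}) = (19·32.8/38.582, 19·32.8/6.844) = (16.15, 91.06)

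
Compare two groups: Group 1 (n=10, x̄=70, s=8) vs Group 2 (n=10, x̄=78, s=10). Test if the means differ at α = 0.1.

Pooled sp = 9.06. t = -1.975, df = 18. Critical t = ±1.734. Reject H₀.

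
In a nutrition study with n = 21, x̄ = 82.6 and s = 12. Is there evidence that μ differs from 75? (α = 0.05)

t = (x̄ - μ₀)/(s/√n) = (82.6 - 75)/(12/√21) = 2.902. df = 20, critical t = ±2.086. Reject H₀.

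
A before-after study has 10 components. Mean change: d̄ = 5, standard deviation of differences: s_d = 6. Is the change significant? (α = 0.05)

t = d̄/(s_d/√n) = 5/(6/√10) = 2.635. df = 9, critical t = ±2.262. Reject H₀.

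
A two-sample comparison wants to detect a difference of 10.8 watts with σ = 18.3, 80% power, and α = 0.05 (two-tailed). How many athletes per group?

n per group = 2(z_α/2 + z_β)²σ²/d² = 2×(1.96 + 0.84)²×18.3²/10.8² = 45.02 → n = 46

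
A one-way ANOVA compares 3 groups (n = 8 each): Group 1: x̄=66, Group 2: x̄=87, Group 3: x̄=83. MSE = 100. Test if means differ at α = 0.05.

Grand mean = 78.67. SS_between = 1989.33, MS_between = 994.67. F = 9.947, F_crit ≈ 3.467. Reject H₀.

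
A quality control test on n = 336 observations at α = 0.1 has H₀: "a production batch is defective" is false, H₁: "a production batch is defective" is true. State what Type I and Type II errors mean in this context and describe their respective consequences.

Type I (false positive): concluding that a production batch is defective when it is not — scrapping a good batch — wasted material and cost for no reason. Type II (false negative): failing to conclude that a production batch is defective when it is — shipping a defective batch — faulty products reach customers. Which is costlier depends on domain priorities and is a judgement call rather than a statistical fact.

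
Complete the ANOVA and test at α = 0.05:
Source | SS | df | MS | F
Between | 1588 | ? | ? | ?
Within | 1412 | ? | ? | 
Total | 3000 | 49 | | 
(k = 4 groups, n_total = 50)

df_between = 3, df_within = 46. MS_between = 529.33, MS_within = 30.7. F = 17.245, F_crit ≈ 2.807. Reject H₀.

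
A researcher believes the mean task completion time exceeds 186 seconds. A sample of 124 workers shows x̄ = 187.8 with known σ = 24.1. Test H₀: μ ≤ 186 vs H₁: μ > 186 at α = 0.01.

z = 0.832. Critical value: 2.33. Fail to reject H₀.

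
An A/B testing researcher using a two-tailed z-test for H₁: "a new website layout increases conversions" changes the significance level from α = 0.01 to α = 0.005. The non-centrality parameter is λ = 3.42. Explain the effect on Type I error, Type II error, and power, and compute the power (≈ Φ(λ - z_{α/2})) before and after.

Decreasing α from 0.01 to 0.005:
• Type I error rate decreases (α is the Type I rate by definition).
• Critical value moves from z_{α/2} = 2.576 to 2.807, so power = Φ(λ - z_{α/2}) goes from Φ(3.42 - 2.576) = 0.801 to Φ(3.42 - 2.807) = 0.73.
• Type II error rate β = 1 - power therefore increases (0.199 → 0.27).
Appropriate when false positives are costly — here, rolling out a layout that doesn't actually help — wasted engineering effort.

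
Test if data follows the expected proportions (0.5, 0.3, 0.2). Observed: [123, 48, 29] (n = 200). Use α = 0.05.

Expected: [100.0, 60.0, 40.0]. χ² = 10.715. df = 2, critical = 5.991. Reject H₀.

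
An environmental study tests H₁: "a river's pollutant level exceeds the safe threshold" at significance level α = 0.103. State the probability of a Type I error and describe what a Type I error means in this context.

P(Type I error) = α = 0.103. A Type I error is rejecting H₀ when H₀ is actually true (false positive) — here, concluding that a river's pollutant level exceeds the safe threshold when in fact this is not the case. Consequence: shutting down a compliant factory unnecessarily.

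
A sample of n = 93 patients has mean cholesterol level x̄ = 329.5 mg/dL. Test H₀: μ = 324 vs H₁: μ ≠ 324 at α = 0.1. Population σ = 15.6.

z = (x̄ - μ₀)/(σ/√n) = (329.5 - 324)/(15.6/√93) = 3.4. Critical value: ±1.645. Since |3.4| > 1.645, Reject H₀.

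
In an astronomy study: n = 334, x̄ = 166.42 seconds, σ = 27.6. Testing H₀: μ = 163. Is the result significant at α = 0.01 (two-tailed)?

z = (166.42 - 163)/(27.6/√334) = 2.265. Since |z| ≤ 2.576, not significant at α = 0.01.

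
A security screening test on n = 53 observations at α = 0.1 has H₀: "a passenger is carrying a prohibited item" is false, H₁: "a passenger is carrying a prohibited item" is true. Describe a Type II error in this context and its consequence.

Type II error: failing to reject H₀ when it is false — concluding that a passenger is carrying a prohibited item is not supported when in fact it is. Consequence: letting a prohibited item through — security breach.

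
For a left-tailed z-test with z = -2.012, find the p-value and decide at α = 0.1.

p = P(Z < -2.012) = Φ(-2.012) ≈ 0.0221. Since p < 0.1, reject H₀ (significant) at α = 0.1.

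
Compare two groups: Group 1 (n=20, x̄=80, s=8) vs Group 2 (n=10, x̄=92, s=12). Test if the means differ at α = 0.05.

Pooled sp = 9.47. t = -3.271, df = 28. Critical t = ±2.048. Reject H₀.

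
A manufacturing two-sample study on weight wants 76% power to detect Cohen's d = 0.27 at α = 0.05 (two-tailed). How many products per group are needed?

z_{α/2} = 1.96, z_β = Φ⁻¹(0.76) = 0.706. For small effect (d = 0.27): n per group = 2(z_{α/2} + z_β)²/d² = 2(1.96 + 0.706)²/0.27² = 195.0 → 195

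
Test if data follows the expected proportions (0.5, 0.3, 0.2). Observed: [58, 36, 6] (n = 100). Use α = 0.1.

Expected: [50.0, 30.0, 20.0]. χ² = 12.28. df = 2, critical = 4.605. Reject H₀.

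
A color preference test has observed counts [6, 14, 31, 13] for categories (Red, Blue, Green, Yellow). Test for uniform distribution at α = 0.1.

Expected = 16 each. χ² = Σ(O-E)²/E = 21.125. df = 3, critical value = 6.251. Reject H₀.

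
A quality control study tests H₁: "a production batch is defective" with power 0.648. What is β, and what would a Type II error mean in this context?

β = 1 - power = 1 - 0.648 = 0.352. A Type II error is failing to reject H₀ when H₀ is false (false negative) — here, failing to conclude that a production batch is defective when in fact it is true. Consequence: shipping a defective batch — faulty products reach customers.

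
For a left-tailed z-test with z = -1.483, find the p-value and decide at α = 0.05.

p = P(Z < -1.483) = Φ(-1.483) ≈ 0.069. Since p ≥ 0.05, fail to reject H₀ (not significant) at α = 0.05.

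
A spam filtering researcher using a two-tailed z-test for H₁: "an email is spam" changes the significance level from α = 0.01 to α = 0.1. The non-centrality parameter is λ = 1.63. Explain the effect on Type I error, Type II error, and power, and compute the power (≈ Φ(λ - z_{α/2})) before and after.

Increasing α from 0.01 to 0.1:
• Type I error rate increases (α is the Type I rate by definition).
• Critical value moves from z_{α/2} = 2.576 to 1.645, so power = Φ(λ - z_{α/2}) goes from Φ(1.63 - 2.576) = 0.172 to Φ(1.63 - 1.645) = 0.494.
• Type II error rate β = 1 - power therefore decreases (0.828 → 0.506).
Appropriate when false negatives are costly — here, a spam email lands in the inbox.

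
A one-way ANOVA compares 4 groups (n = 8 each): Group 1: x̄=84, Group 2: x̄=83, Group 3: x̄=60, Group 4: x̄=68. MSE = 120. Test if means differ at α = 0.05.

Grand mean = 73.75. SS_between = 3302.0, MS_between = 1100.67. F = 9.172, F_crit ≈ 2.947. Reject H₀.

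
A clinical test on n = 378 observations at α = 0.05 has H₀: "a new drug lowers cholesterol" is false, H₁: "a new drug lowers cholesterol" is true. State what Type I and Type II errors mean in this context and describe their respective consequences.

Type I (false positive): concluding that a new drug lowers cholesterol when it is not — approving an ineffective drug — patients take a useless medication and may skip effective alternatives. Type II (false negative): failing to conclude that a new drug lowers cholesterol when it is — shelving an effective drug — patients miss out on a treatment that would have helped. Which is costlier depends on domain priorities and is a judgement call rather than a statistical fact.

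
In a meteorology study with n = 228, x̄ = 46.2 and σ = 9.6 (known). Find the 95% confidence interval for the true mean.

CI = x̄ ± z*(σ/√n) = 46.2 ± 1.96(9.6/√228) = 46.2 ± 1.25 = (44.95, 47.45)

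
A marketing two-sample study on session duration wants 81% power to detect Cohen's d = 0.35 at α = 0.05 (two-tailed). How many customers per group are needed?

z_{α/2} = 1.96, z_β = Φ⁻¹(0.81) = 0.878. For small effect (d = 0.35): n per group = 2(z_{α/2} + z_β)²/d² = 2(1.96 + 0.878)²/0.35² = 131.5 → 132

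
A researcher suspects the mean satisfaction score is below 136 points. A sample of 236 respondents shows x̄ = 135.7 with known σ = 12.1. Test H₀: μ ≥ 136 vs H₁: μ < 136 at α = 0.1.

z = -0.381. Critical value: -1.28. Fail to reject H₀.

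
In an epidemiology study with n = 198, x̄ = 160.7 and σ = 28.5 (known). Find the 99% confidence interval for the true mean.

CI = x̄ ± z*(σ/√n) = 160.7 ± 2.576(28.5/√198) = 160.7 ± 5.22 = (155.48, 165.92)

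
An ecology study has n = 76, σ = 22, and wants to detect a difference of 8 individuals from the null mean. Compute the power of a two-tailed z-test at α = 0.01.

SE = σ/√n = 22/√76 = 2.524. Non-centrality λ = d/SE = 8/2.524 = 3.17. Power ≈ Φ(λ - z_{α/2}) = Φ(3.17 - 2.576) = Φ(0.594) = 0.724.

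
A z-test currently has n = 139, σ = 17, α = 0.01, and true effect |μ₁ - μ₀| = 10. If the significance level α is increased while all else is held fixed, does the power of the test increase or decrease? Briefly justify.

Power increases: a larger α lowers the critical value, so more of the H₁ sampling distribution falls in the rejection region.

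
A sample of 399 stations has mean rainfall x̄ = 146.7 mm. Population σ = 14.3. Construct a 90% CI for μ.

CI = x̄ ± z*(σ/√n) = 146.7 ± 1.645(14.3/√399) = 146.7 ± 1.18 = (145.52, 147.88)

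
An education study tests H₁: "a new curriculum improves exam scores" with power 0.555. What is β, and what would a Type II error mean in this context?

β = 1 - power = 1 - 0.555 = 0.445. A Type II error is failing to reject H₀ when H₀ is false (false negative) — here, failing to conclude that a new curriculum improves exam scores when in fact it is true. Consequence: keeping the old curriculum when the new one would have helped students.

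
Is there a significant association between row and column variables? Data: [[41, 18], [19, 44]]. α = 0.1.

χ² = 18.859. df = 1, critical = 2.706. Reject H₀. Variables are dependent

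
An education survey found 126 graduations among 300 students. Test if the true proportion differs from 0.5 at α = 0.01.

p̂ = 0.42, p₀ = 0.5. z = (p̂ - p₀)/√(p₀(1-p₀)/n) = -2.771. Critical: ±2.576. Reject H₀.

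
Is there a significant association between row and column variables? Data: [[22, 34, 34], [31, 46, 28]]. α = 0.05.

χ² = 2.772. df = 2, critical = 5.991. Fail to reject H₀. No evidence of dependence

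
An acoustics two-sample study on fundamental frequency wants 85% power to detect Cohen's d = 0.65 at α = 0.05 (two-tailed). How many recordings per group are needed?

z_{α/2} = 1.96, z_β = Φ⁻¹(0.85) = 1.036. For medium effect (d = 0.65): n per group = 2(z_{α/2} + z_β)²/d² = 2(1.96 + 1.036)²/0.65² = 42.5 → 43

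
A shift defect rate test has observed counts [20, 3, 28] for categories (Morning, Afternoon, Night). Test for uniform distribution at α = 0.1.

Expected = 17 each. χ² = Σ(O-E)²/E = 19.176. df = 2, critical value = 4.605. Reject H₀.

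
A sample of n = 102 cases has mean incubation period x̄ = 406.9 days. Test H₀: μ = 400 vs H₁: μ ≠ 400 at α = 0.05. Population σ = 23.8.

z = (x̄ - μ₀)/(σ/√n) = (406.9 - 400)/(23.8/√102) = 2.928. Critical value: ±1.96. Since |2.928| > 1.96, Reject H₀.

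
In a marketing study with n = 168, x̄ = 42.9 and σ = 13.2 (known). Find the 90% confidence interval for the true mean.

CI = x̄ ± z*(σ/√n) = 42.9 ± 1.645(13.2/√168) = 42.9 ± 1.68 = (41.22, 44.58)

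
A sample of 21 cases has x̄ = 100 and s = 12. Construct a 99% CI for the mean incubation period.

CI = x̄ ± t*(s/√n) = 100 ± 2.845(12/√21) = (92.55, 107.45)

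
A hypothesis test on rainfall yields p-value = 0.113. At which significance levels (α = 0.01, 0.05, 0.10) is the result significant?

p = 0.113. Not significant at any of the given levels.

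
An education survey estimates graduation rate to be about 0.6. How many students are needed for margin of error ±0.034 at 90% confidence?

n = z²p(1-p)/E² = 1.645²×0.6×0.4/0.034² = 561.8 → n = 562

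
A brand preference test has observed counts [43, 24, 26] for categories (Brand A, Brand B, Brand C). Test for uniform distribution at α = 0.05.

Expected = 31 each. χ² = Σ(O-E)²/E = 7.032. df = 2, critical value = 5.991. Reject H₀.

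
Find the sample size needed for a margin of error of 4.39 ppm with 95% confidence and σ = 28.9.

n = (z*σ/E)² = (1.96×28.9/4.39)² = 166.5 → n = 167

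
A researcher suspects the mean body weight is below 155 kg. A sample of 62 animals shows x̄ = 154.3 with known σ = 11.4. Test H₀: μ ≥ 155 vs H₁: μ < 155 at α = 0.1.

z = -0.483. Critical value: -1.28. Fail to reject H₀.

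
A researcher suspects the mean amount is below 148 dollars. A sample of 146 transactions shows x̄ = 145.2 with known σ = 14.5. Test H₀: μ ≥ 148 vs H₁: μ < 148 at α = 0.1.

z = -2.333. Critical value: -1.28. Reject H₀.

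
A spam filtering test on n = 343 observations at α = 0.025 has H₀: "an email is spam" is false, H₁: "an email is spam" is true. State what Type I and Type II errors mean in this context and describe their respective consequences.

Type I (false positive): concluding that an email is spam when it is not — a legitimate email is sent to the spam folder and the user misses it. Type II (false negative): failing to conclude that an email is spam when it is — a spam email lands in the inbox. Which is costlier depends on domain priorities and is a judgement call rather than a statistical fact.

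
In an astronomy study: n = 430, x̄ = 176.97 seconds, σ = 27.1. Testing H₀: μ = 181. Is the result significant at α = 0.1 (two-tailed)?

z = (176.97 - 181)/(27.1/√430) = -3.084. Since |z| > 1.645, significant at α = 0.1.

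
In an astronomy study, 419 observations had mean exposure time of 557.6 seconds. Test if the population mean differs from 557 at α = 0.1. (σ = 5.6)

z = (x̄ - μ₀)/(σ/√n) = (557.6 - 557)/(5.6/√419) = 2.193. Critical value: ±1.645. Since |2.193| > 1.645, Reject H₀.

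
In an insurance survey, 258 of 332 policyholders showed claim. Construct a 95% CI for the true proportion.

p̂ = 0.777. CI = p̂ ± z*√(p̂(1-p̂)/n) = (0.732, 0.822)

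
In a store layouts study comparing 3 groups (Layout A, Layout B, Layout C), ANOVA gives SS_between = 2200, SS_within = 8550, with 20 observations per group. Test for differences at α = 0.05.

df_between = 2, df_within = 57. F = MS_between/MS_within = 1100.0/150.0 = 7.333. F_crit ≈ 3.159. Reject H₀. At least one mean differs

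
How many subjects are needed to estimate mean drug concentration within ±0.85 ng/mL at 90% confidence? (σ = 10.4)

n = (z*σ/E)² = (1.645×10.4/0.85)² = 405.1 → n = 406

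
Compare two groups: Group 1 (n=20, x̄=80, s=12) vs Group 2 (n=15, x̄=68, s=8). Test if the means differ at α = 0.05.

Pooled sp = 10.49. t = 3.349, df = 33. Critical t = ±2.035. Reject H₀.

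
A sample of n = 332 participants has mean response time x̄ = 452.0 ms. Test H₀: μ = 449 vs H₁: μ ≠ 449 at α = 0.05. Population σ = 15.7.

z = (x̄ - μ₀)/(σ/√n) = (452.0 - 449)/(15.7/√332) = 3.482. Critical value: ±1.96. Since |3.482| > 1.96, Reject H₀.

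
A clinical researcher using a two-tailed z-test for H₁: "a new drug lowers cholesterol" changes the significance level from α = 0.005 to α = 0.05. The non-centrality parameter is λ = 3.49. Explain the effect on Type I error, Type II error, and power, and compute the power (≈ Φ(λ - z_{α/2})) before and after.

Increasing α from 0.005 to 0.05:
• Type I error rate increases (α is the Type I rate by definition).
• Critical value moves from z_{α/2} = 2.807 to 1.96, so power = Φ(λ - z_{α/2}) goes from Φ(3.49 - 2.807) = 0.753 to Φ(3.49 - 1.96) = 0.937.
• Type II error rate β = 1 - power therefore decreases (0.247 → 0.063).
Appropriate when false negatives are costly — here, shelving an effective drug — patients miss out on a treatment that would have helped.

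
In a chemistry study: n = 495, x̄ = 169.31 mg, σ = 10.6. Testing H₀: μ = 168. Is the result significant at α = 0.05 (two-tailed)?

z = (169.31 - 168)/(10.6/√495) = 2.75. Since |z| > 1.96, significant at α = 0.05.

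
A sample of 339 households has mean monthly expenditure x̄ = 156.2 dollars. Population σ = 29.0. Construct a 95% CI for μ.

CI = x̄ ± z*(σ/√n) = 156.2 ± 1.96(29.0/√339) = 156.2 ± 3.09 = (153.11, 159.29)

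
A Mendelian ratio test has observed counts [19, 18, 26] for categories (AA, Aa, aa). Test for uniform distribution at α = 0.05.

Expected = 21 each. χ² = Σ(O-E)²/E = 1.81. df = 2, critical value = 5.991. Fail to reject H₀.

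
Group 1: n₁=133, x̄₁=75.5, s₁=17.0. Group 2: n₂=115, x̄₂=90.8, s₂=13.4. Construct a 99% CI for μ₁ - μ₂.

Difference = -15.3. SE = √(17.0²/133 + 13.4²/115) = 1.932. CI = (-20.28, -10.32)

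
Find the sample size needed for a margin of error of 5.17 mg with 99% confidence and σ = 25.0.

n = (z*σ/E)² = (2.576×25.0/5.17)² = 155.2 → n = 156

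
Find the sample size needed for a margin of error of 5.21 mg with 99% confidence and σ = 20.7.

n = (z*σ/E)² = (2.576×20.7/5.21)² = 104.8 → n = 105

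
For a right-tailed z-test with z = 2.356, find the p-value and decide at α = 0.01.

p = P(Z > 2.356) = 1 - Φ(2.356) ≈ 0.0092. Since p < 0.01, reject H₀ (significant) at α = 0.01.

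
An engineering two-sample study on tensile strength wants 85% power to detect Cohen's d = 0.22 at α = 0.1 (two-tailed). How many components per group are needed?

z_{α/2} = 1.645, z_β = Φ⁻¹(0.85) = 1.036. For small effect (d = 0.22): n per group = 2(z_{α/2} + z_β)²/d² = 2(1.645 + 1.036)²/0.22² = 297.01 → 298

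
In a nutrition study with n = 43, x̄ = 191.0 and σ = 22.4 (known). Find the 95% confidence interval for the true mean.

CI = x̄ ± z*(σ/√n) = 191.0 ± 1.96(22.4/√43) = 191.0 ± 6.7 = (184.3, 197.7)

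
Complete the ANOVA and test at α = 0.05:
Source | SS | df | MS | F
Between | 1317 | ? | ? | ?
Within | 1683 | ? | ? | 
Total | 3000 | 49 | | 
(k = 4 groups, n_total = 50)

df_between = 3, df_within = 46. MS_between = 439.0, MS_within = 36.59. F = 11.999, F_crit ≈ 2.807. Reject H₀.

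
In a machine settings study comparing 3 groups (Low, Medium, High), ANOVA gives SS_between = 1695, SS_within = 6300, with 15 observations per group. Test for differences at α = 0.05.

df_between = 2, df_within = 42. F = MS_between/MS_within = 847.5/150.0 = 5.65. F_crit ≈ 3.22. Reject H₀. At least one mean differs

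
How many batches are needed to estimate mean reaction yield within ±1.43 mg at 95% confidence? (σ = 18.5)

n = (z*σ/E)² = (1.96×18.5/1.43)² = 643.0 → n = 643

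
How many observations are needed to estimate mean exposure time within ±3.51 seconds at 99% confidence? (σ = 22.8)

n = (z*σ/E)² = (2.576×22.8/3.51)² = 280.0 → n = 280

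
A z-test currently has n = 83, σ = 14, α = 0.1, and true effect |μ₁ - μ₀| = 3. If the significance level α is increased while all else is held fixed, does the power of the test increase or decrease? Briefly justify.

Power increases: a larger α lowers the critical value, so more of the H₁ sampling distribution falls in the rejection region.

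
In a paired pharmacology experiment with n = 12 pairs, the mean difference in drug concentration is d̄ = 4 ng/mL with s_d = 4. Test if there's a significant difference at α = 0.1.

t = d̄/(s_d/√n) = 4/(4/√12) = 3.464. df = 11, critical t = ±1.796. Reject H₀.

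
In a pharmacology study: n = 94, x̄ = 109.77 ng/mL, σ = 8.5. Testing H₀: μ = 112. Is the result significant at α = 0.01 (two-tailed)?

z = (109.77 - 112)/(8.5/√94) = -2.544. Since |z| ≤ 2.576, not significant at α = 0.01.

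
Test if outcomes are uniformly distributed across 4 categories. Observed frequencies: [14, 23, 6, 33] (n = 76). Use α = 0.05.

Expected = 19 each. χ² = Σ(O-E)²/E = 21.368. df = 3, critical value = 7.815. Reject H₀.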